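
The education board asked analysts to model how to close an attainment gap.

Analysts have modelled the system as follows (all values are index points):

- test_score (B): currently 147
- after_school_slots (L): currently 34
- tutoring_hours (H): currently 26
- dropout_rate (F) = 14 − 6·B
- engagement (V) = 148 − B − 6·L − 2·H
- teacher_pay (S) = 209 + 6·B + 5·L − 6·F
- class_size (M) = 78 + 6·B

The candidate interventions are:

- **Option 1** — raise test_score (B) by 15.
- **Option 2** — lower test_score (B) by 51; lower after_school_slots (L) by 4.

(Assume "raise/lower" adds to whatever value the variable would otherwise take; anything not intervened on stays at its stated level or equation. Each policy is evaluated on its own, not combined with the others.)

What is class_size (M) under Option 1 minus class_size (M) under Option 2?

Option 1 (B + 15):
  B = 147 + 15 = 162
  M = 78 + 6·162 = 1050
Option 2 (B − 51, L − 4):
  B = 147 − 51 = 96
  M = 78 + 6·96 = 654
M: 1050 − 654 = 396

396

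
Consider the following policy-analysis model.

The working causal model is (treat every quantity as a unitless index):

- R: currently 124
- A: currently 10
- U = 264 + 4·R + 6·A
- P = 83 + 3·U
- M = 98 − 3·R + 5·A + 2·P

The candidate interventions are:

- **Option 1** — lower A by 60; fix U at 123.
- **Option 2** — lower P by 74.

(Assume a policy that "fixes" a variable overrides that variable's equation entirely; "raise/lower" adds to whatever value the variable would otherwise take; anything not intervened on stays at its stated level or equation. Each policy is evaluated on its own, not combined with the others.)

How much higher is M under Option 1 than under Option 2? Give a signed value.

Option 1 (A − 60, U := 123):
  R = 124
  A = 10 − 60 = -50
  U = 123
  P = 83 + 3·123 = 452
  M = 98 − 3·124 + 5·(-50) + 2·452 = 380
Option 2 (P − 74):
  R = 124
  A = 10
  U = 264 + 4·124 + 6·10 = 820
  P = 83 + 3·820 (−74 from intervention) = 2469
  M = 98 − 3·124 + 5·10 + 2·2469 = 4714
M: 380 − 4714 = -4334

-4334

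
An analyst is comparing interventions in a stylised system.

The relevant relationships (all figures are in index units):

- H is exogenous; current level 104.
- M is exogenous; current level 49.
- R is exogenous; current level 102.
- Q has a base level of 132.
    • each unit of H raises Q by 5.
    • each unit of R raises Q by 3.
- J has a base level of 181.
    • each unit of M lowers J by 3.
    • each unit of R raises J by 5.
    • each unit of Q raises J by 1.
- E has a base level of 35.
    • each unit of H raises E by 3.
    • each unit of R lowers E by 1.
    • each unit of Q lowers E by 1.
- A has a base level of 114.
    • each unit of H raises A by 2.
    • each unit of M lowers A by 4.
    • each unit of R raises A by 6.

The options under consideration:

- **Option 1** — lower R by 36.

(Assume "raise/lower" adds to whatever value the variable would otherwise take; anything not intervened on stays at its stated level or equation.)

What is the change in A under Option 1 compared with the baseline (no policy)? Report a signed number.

-216

Baseline:
  H = 104
  M = 49
  R = 102
  A = 114 + 2·104 − 4·49 + 6·102 = 738
Option 1 (R − 36):
  H = 104
  M = 49
  R = 102 − 36 = 66
  A = 114 + 2·104 − 4·49 + 6·66 = 522
Change in A: 522 − 738 = -216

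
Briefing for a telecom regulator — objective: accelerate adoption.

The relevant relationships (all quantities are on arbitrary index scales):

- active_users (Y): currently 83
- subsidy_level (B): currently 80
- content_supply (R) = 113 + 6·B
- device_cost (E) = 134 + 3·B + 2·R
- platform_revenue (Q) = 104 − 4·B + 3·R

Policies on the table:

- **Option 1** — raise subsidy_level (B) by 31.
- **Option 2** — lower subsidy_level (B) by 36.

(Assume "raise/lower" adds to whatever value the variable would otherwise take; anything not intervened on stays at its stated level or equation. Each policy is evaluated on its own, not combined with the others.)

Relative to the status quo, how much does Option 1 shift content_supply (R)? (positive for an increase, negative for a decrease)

186

Baseline:
  B = 80
  R = 113 + 6·80 = 593
Option 1 (B + 31):
  B = 80 + 31 = 111
  R = 113 + 6·111 = 779
Change in R: 779 − 593 = 186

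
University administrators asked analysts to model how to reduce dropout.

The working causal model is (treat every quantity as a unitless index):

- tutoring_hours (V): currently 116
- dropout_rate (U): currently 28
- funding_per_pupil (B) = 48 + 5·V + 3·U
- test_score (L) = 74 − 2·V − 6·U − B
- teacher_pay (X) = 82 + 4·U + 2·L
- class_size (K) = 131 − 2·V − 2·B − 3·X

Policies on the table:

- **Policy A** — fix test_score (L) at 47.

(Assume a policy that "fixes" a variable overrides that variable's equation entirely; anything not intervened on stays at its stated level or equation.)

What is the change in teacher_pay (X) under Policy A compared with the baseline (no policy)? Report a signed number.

2170

Baseline:
  V = 116
  U = 28
  B = 48 + 5·116 + 3·28 = 712
  L = 74 − 2·116 − 6·28 − 712 = -1038
  X = 82 + 4·28 + 2·(-1038) = -1882
Policy A (L := 47):
  V = 116
  U = 28
  B = 48 + 5·116 + 3·28 = 712
  L = 47
  X = 82 + 4·28 + 2·47 = 288
Change in X: 288 − (-1882) = 2170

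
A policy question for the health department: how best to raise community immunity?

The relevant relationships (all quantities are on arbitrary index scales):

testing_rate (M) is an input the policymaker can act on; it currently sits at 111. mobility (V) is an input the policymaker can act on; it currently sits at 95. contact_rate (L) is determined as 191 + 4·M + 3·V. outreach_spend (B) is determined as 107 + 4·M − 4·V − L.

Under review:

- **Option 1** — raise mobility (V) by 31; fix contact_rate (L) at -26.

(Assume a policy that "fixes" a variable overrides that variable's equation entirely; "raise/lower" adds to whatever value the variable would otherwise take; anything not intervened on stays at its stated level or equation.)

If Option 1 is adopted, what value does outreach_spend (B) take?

73

Option 1 (V + 31, L := -26):
  M = 111
  V = 95 + 31 = 126
  L = -26
  B = 107 + 4·111 − 4·126 − (-26) = 73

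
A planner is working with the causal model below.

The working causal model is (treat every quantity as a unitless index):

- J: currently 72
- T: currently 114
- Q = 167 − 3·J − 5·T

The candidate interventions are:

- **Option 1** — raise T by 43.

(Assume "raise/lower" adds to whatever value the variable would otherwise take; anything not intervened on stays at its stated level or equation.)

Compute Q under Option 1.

Option 1 (T + 43):
  J = 72
  T = 114 + 43 = 157
  Q = 167 − 3·72 − 5·157 = -834

-834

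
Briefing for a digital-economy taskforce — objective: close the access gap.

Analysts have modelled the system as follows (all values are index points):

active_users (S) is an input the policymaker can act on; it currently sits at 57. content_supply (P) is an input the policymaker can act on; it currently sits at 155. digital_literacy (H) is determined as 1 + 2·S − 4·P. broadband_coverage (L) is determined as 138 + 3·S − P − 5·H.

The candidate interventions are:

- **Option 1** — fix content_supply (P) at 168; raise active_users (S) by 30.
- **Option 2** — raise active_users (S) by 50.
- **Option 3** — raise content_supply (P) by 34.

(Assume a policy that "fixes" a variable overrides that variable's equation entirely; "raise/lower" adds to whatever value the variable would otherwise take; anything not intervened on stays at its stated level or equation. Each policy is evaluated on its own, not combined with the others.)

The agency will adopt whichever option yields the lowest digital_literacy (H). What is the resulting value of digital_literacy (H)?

Option 1 (P := 168, S + 30):
  S = 57 + 30 = 87
  P = 168
  H = 1 + 2·87 − 4·168 = -497
Option 2 (S + 50):
  S = 57 + 50 = 107
  P = 155
  H = 1 + 2·107 − 4·155 = -405
Option 3 (P + 34):
  S = 57
  P = 155 + 34 = 189
  H = 1 + 2·57 − 4·189 = -641
Comparing — Option 1: H=-497, Option 2: H=-405, Option 3: H=-641. Lowest is -641 (Option 3).

-641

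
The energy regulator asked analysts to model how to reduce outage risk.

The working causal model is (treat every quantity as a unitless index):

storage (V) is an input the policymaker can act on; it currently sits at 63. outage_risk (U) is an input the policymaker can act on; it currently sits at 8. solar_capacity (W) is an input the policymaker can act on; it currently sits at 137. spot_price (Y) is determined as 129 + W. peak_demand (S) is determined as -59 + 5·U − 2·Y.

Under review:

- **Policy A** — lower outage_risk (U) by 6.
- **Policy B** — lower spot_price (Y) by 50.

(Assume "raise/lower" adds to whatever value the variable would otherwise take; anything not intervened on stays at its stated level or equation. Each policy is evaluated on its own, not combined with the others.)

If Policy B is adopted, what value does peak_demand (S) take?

-451

Policy B (Y − 50):
  U = 8
  W = 137
  Y = 129 + 137 (−50 from intervention) = 216
  S = -59 + 5·8 − 2·216 = -451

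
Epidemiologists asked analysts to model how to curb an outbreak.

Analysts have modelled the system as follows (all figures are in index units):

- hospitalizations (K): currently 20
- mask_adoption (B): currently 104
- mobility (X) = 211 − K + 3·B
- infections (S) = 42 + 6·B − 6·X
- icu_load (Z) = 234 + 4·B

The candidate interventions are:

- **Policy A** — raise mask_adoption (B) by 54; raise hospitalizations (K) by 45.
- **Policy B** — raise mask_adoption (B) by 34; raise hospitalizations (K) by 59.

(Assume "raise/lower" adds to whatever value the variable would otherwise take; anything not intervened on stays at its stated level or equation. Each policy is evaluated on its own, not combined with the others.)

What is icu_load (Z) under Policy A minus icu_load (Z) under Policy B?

Policy A (B + 54, K + 45):
  B = 104 + 54 = 158
  Z = 234 + 4·158 = 866
Policy B (B + 34, K + 59):
  B = 104 + 34 = 138
  Z = 234 + 4·138 = 786
Z: 866 − 786 = 80

80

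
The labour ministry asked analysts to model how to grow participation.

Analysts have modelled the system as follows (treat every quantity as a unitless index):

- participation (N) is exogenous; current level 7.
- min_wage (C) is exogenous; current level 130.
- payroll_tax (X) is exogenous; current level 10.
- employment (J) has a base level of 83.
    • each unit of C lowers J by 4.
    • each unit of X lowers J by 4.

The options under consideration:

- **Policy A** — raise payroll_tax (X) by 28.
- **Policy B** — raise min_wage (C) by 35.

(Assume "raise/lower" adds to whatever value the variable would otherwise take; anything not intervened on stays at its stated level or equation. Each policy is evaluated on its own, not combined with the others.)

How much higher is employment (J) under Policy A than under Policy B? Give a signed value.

Policy A (X + 28):
  C = 130
  X = 10 + 28 = 38
  J = 83 − 4·130 − 4·38 = -589
Policy B (C + 35):
  C = 130 + 35 = 165
  X = 10
  J = 83 − 4·165 − 4·10 = -617
J: -589 − (-617) = 28

28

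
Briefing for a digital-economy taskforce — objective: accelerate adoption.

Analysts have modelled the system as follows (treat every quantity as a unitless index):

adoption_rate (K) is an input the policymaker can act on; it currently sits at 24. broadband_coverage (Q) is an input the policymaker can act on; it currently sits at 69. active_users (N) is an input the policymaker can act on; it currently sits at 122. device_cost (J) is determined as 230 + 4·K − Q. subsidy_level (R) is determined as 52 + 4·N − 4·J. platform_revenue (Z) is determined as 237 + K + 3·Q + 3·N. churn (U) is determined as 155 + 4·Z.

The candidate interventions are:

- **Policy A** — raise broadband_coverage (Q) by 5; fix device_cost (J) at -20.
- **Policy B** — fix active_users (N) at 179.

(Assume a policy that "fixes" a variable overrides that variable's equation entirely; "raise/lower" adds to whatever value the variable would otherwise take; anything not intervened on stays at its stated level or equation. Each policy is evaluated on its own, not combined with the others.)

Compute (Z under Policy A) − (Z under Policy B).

-156

Policy A (Q + 5, J := -20):
  K = 24
  Q = 69 + 5 = 74
  N = 122
  Z = 237 + 24 + 3·74 + 3·122 = 849
Policy B (N := 179):
  K = 24
  Q = 69
  N = 179
  Z = 237 + 24 + 3·69 + 3·179 = 1005
Z: 849 − 1005 = -156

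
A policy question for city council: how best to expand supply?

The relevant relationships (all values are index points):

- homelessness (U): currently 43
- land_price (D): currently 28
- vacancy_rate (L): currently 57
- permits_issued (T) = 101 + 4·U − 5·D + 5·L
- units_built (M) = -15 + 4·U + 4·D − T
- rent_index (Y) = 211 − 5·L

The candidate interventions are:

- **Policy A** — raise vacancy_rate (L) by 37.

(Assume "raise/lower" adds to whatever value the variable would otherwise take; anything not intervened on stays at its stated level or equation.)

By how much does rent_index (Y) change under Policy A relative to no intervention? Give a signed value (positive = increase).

Baseline:
  L = 57
  Y = 211 − 5·57 = -74
Policy A (L + 37):
  L = 57 + 37 = 94
  Y = 211 − 5·94 = -259
Change in Y: -259 − (-74) = -185

-185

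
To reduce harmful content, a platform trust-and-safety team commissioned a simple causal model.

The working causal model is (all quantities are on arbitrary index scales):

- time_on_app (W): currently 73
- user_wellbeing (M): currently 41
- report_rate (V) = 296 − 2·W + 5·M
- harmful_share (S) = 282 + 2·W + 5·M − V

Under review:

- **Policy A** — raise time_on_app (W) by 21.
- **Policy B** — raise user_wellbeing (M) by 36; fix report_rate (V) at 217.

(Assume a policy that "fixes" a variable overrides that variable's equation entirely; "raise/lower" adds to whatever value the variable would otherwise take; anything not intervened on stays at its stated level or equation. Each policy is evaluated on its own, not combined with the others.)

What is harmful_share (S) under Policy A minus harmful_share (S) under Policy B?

Policy A (W + 21):
  W = 73 + 21 = 94
  M = 41
  V = 296 − 2·94 + 5·41 = 313
  S = 282 + 2·94 + 5·41 − 313 = 362
Policy B (M + 36, V := 217):
  W = 73
  M = 41 + 36 = 77
  V = 217
  S = 282 + 2·73 + 5·77 − 217 = 596
S: 362 − 596 = -234

-234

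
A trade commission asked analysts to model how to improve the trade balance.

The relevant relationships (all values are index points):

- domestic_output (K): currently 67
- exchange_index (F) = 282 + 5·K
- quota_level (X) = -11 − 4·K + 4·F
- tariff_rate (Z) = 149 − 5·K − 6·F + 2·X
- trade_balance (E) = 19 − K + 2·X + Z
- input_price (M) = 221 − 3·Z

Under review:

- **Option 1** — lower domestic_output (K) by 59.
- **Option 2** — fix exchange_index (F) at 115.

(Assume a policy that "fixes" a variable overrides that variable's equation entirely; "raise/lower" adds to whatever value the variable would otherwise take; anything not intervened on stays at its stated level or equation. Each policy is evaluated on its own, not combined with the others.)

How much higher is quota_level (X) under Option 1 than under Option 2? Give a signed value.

Option 1 (K − 59):
  K = 67 − 59 = 8
  F = 282 + 5·8 = 322
  X = -11 − 4·8 + 4·322 = 1245
Option 2 (F := 115):
  K = 67
  F = 115
  X = -11 − 4·67 + 4·115 = 181
X: 1245 − 181 = 1064

1064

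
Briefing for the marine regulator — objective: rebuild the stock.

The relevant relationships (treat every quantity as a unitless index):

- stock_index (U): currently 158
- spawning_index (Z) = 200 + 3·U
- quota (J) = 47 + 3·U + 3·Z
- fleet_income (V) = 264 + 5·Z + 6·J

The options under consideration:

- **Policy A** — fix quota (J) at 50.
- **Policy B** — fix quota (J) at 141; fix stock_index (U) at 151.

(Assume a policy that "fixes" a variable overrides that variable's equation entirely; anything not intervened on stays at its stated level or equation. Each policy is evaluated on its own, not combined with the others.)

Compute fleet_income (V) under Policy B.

4375

Policy B (J := 141, U := 151):
  U = 151
  Z = 200 + 3·151 = 653
  J = 141
  V = 264 + 5·653 + 6·141 = 4375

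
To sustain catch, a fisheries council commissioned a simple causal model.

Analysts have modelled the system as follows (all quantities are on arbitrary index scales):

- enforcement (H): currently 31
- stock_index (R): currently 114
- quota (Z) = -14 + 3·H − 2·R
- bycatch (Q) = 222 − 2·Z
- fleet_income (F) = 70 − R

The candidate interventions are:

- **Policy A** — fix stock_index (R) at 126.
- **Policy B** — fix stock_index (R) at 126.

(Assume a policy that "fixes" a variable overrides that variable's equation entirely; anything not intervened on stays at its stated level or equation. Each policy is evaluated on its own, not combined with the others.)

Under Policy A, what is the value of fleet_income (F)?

Policy A (R := 126):
  R = 126
  F = 70 − 126 = -56

-56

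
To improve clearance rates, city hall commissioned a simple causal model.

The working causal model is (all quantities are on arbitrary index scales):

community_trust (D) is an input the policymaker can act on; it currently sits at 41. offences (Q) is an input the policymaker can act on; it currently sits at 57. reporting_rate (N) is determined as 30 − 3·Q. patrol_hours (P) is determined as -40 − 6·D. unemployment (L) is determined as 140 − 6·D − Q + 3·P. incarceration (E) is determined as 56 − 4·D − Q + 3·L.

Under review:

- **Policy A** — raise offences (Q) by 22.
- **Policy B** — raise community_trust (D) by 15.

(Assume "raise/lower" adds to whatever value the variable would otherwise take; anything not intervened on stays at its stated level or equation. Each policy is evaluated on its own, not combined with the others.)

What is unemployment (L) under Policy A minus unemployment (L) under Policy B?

Policy A (Q + 22):
  D = 41
  Q = 57 + 22 = 79
  P = -40 − 6·41 = -286
  L = 140 − 6·41 − 79 + 3·(-286) = -1043
Policy B (D + 15):
  D = 41 + 15 = 56
  Q = 57
  P = -40 − 6·56 = -376
  L = 140 − 6·56 − 57 + 3·(-376) = -1381
L: -1043 − (-1381) = 338

338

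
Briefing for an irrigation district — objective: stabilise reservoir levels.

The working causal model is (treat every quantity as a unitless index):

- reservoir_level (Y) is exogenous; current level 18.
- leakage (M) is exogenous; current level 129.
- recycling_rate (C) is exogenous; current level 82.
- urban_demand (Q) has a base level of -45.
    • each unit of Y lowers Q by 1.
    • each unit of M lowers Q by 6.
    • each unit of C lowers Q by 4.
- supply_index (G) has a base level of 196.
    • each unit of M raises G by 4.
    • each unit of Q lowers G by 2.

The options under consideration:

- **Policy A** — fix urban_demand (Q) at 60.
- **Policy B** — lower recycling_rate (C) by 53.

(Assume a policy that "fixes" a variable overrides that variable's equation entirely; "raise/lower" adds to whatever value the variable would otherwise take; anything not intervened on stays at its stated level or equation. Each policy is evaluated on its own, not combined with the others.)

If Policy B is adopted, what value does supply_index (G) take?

Policy B (C − 53):
  Y = 18
  M = 129
  C = 82 − 53 = 29
  Q = -45 − 18 − 6·129 − 4·29 = -953
  G = 196 + 4·129 − 2·(-953) = 2618

2618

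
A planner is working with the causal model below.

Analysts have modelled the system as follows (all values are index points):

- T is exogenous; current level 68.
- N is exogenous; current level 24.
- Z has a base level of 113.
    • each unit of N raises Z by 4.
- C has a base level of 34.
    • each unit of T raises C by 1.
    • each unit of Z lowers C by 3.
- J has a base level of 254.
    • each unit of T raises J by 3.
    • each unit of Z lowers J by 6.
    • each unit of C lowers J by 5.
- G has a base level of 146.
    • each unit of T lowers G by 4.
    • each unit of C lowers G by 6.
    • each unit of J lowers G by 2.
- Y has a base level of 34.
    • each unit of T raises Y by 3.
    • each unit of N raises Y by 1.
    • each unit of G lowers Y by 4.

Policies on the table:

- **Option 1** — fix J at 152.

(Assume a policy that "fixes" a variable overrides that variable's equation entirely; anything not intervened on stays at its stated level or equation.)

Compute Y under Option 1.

Option 1 (J := 152):
  T = 68
  N = 24
  Z = 113 + 4·24 = 209
  C = 34 + 68 − 3·209 = -525
  J = 152
  G = 146 − 4·68 − 6·(-525) − 2·152 = 2720
  Y = 34 + 3·68 + 24 − 4·2720 = -10618

-10618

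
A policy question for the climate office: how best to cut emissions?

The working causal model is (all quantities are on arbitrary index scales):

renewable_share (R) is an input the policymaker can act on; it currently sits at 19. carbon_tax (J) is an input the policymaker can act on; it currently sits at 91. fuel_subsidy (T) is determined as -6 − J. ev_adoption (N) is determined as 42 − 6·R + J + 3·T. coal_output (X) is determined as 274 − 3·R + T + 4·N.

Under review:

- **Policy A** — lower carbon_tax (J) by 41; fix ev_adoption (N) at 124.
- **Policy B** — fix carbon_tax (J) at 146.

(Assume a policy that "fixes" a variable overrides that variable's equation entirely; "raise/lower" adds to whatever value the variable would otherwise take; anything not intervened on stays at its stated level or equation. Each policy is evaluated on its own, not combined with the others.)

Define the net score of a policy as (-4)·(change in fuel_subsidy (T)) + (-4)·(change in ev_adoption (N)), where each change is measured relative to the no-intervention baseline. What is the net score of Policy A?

Baseline:
  R = 19
  J = 91
  T = -6 − 91 = -97
  N = 42 − 6·19 + 91 + 3·(-97) = -272
Policy A (J − 41, N := 124):
  R = 19
  J = 91 − 41 = 50
  T = -6 − 50 = -56
  N = 124
ΔT = -56 − (-97) = 41; ΔN = 124 − (-272) = 396
Score = (-4)·41 + (-4)·396 = -1748

-1748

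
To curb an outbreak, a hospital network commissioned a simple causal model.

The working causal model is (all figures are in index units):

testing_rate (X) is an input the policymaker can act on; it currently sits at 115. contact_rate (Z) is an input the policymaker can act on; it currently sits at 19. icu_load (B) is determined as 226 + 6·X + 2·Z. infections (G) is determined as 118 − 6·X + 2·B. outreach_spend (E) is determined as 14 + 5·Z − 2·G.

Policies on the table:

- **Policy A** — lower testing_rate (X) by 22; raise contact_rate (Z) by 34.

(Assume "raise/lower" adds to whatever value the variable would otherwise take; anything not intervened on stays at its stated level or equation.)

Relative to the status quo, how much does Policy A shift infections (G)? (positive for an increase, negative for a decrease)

Baseline:
  X = 115
  Z = 19
  B = 226 + 6·115 + 2·19 = 954
  G = 118 − 6·115 + 2·954 = 1336
Policy A (X − 22, Z + 34):
  X = 115 − 22 = 93
  Z = 19 + 34 = 53
  B = 226 + 6·93 + 2·53 = 890
  G = 118 − 6·93 + 2·890 = 1340
Change in G: 1340 − 1336 = 4

4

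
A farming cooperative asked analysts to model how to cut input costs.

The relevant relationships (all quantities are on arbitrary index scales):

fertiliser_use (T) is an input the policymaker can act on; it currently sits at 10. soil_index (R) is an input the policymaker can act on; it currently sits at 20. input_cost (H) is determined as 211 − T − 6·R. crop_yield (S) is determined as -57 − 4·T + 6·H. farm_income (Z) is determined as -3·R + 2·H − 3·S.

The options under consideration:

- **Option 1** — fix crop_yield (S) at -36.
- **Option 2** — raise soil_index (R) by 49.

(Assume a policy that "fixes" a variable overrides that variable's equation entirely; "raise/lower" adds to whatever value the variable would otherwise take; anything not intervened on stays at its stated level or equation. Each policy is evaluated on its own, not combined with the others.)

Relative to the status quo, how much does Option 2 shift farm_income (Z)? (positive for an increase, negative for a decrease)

4557

Baseline:
  T = 10
  R = 20
  H = 211 − 10 − 6·20 = 81
  S = -57 − 4·10 + 6·81 = 389
  Z = 0 − 3·20 + 2·81 − 3·389 = -1065
Option 2 (R + 49):
  T = 10
  R = 20 + 49 = 69
  H = 211 − 10 − 6·69 = -213
  S = -57 − 4·10 + 6·(-213) = -1375
  Z = 0 − 3·69 + 2·(-213) − 3·(-1375) = 3492
Change in Z: 3492 − (-1065) = 4557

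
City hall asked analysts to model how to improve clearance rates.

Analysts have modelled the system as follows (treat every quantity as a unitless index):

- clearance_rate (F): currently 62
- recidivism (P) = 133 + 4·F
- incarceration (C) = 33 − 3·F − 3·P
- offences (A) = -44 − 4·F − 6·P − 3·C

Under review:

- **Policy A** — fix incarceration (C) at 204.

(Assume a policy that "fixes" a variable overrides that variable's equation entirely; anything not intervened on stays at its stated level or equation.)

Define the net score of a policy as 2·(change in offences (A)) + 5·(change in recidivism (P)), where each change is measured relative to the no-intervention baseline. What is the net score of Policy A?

-9000

Baseline:
  F = 62
  P = 133 + 4·62 = 381
  C = 33 − 3·62 − 3·381 = -1296
  A = -44 − 4·62 − 6·381 − 3·(-1296) = 1310
Policy A (C := 204):
  F = 62
  P = 133 + 4·62 = 381
  C = 204
  A = -44 − 4·62 − 6·381 − 3·204 = -3190
ΔA = -3190 − 1310 = -4500; ΔP = 381 − 381 = 0
Score = 2·(-4500) + 5·0 = -9000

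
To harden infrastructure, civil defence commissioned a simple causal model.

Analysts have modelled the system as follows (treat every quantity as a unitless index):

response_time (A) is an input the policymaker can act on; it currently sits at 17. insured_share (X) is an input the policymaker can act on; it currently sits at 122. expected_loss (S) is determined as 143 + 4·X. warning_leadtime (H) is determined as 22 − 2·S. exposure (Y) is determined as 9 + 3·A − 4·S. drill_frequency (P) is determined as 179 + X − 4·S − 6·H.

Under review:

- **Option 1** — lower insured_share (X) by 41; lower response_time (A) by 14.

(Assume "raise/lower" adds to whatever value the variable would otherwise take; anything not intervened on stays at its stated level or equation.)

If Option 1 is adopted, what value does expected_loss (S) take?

Option 1 (X − 41, A − 14):
  X = 122 − 41 = 81
  S = 143 + 4·81 = 467

467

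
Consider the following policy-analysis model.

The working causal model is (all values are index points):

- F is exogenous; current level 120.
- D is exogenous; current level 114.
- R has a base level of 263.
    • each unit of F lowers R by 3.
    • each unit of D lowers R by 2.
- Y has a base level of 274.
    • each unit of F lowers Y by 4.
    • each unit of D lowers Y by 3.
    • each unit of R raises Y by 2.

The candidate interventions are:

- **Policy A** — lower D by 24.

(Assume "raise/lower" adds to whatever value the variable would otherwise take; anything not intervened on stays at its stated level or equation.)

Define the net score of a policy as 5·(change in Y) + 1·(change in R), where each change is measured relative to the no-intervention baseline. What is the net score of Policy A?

Baseline:
  F = 120
  D = 114
  R = 263 − 3·120 − 2·114 = -325
  Y = 274 − 4·120 − 3·114 + 2·(-325) = -1198
Policy A (D − 24):
  F = 120
  D = 114 − 24 = 90
  R = 263 − 3·120 − 2·90 = -277
  Y = 274 − 4·120 − 3·90 + 2·(-277) = -1030
ΔY = -1030 − (-1198) = 168; ΔR = -277 − (-325) = 48
Score = 5·168 + 1·48 = 888

888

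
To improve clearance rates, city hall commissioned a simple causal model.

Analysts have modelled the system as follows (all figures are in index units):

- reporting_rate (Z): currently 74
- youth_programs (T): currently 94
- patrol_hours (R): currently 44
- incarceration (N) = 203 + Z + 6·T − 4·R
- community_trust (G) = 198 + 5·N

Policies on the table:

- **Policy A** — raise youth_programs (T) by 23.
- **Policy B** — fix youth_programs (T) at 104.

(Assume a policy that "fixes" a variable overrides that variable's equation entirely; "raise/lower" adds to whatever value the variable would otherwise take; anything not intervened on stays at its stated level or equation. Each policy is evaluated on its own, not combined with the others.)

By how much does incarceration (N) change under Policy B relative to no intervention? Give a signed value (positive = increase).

Baseline:
  Z = 74
  T = 94
  R = 44
  N = 203 + 74 + 6·94 − 4·44 = 665
Policy B (T := 104):
  Z = 74
  T = 104
  R = 44
  N = 203 + 74 + 6·104 − 4·44 = 725
Change in N: 725 − 665 = 60

60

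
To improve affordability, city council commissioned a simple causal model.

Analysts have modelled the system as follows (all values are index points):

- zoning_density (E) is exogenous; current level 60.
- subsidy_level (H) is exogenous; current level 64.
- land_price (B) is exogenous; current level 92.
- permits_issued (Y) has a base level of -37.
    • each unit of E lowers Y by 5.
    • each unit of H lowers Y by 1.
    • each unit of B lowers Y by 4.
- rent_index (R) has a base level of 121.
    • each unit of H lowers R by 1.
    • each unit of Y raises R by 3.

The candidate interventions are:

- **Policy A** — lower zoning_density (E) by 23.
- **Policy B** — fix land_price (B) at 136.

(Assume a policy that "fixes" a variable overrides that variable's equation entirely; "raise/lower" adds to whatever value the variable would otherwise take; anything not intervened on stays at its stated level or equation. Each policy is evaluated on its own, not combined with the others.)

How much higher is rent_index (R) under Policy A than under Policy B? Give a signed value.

Policy A (E − 23):
  E = 60 − 23 = 37
  H = 64
  B = 92
  Y = -37 − 5·37 − 64 − 4·92 = -654
  R = 121 − 64 + 3·(-654) = -1905
Policy B (B := 136):
  E = 60
  H = 64
  B = 136
  Y = -37 − 5·60 − 64 − 4·136 = -945
  R = 121 − 64 + 3·(-945) = -2778
R: -1905 − (-2778) = 873

873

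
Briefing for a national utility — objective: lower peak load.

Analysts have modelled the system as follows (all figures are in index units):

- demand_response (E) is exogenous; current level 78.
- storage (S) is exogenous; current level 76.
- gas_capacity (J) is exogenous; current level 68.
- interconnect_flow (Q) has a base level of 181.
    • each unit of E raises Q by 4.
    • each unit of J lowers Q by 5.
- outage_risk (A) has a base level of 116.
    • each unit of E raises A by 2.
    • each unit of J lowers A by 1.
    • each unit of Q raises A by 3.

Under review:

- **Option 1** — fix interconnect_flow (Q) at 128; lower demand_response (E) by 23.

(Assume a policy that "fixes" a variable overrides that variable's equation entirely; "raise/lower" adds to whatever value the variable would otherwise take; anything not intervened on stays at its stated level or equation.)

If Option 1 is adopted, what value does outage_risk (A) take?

542

Option 1 (Q := 128, E − 23):
  E = 78 − 23 = 55
  J = 68
  Q = 128
  A = 116 + 2·55 − 68 + 3·128 = 542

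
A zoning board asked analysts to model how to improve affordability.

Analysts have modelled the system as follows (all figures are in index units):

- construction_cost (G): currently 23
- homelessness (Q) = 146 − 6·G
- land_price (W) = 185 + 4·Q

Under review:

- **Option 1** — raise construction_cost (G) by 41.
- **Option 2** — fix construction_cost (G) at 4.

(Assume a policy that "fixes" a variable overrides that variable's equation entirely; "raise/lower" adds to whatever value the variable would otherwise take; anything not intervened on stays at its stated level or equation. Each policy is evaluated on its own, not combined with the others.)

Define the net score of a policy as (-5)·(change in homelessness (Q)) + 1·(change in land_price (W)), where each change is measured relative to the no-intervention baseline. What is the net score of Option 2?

Baseline:
  G = 23
  Q = 146 − 6·23 = 8
  W = 185 + 4·8 = 217
Option 2 (G := 4):
  G = 4
  Q = 146 − 6·4 = 122
  W = 185 + 4·122 = 673
ΔQ = 122 − 8 = 114; ΔW = 673 − 217 = 456
Score = (-5)·114 + 1·456 = -114

-114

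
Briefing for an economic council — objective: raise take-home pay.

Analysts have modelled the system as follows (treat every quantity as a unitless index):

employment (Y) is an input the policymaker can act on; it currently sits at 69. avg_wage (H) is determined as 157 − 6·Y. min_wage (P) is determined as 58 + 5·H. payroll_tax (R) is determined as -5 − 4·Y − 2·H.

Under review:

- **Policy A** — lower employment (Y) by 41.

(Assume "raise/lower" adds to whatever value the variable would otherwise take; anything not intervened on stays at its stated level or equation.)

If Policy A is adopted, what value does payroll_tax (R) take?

-95

Policy A (Y − 41):
  Y = 69 − 41 = 28
  H = 157 − 6·28 = -11
  R = -5 − 4·28 − 2·(-11) = -95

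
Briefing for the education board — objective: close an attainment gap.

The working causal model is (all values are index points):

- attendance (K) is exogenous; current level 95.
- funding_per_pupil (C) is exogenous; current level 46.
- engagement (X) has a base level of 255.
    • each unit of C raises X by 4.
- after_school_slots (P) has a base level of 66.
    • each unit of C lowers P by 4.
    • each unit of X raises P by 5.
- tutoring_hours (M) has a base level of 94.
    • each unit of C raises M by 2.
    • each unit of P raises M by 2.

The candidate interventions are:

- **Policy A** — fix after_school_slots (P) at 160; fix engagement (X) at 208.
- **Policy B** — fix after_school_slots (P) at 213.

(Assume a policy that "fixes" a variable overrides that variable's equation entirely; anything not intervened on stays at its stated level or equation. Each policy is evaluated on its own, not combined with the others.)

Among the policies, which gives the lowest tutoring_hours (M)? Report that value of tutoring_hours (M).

Policy A (P := 160, X := 208):
  C = 46
  X = 208
  P = 160
  M = 94 + 2·46 + 2·160 = 506
Policy B (P := 213):
  C = 46
  X = 255 + 4·46 = 439
  P = 213
  M = 94 + 2·46 + 2·213 = 612
Comparing — Policy A: M=506, Policy B: M=612. Lowest is 506 (Policy A).

506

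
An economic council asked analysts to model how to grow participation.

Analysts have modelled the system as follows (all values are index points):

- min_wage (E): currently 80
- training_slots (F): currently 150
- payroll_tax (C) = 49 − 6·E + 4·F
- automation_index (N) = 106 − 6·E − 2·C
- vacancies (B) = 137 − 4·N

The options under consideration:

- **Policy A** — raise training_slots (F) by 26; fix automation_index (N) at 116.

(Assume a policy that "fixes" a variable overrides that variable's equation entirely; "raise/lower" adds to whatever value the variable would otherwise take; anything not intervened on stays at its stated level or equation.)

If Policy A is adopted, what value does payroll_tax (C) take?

Policy A (F + 26, N := 116):
  E = 80
  F = 150 + 26 = 176
  C = 49 − 6·80 + 4·176 = 273

273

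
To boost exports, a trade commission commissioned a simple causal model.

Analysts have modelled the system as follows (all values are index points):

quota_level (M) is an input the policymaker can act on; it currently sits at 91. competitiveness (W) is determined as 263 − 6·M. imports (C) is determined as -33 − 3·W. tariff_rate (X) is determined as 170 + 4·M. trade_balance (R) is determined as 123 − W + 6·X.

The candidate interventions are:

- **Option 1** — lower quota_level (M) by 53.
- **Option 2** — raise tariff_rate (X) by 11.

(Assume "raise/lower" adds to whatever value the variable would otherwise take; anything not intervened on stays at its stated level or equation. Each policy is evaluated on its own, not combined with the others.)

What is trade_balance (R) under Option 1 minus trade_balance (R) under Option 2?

-1656

Option 1 (M − 53):
  M = 91 − 53 = 38
  W = 263 − 6·38 = 35
  X = 170 + 4·38 = 322
  R = 123 − 35 + 6·322 = 2020
Option 2 (X + 11):
  M = 91
  W = 263 − 6·91 = -283
  X = 170 + 4·91 (+11 from intervention) = 545
  R = 123 − (-283) + 6·545 = 3676
R: 2020 − 3676 = -1656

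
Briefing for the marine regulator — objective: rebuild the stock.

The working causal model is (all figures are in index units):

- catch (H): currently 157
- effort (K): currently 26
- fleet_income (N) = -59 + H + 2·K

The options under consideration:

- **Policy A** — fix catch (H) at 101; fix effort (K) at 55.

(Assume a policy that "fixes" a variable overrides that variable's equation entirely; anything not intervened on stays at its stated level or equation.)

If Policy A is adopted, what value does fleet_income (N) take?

Policy A (H := 101, K := 55):
  H = 101
  K = 55
  N = -59 + 101 + 2·55 = 152

152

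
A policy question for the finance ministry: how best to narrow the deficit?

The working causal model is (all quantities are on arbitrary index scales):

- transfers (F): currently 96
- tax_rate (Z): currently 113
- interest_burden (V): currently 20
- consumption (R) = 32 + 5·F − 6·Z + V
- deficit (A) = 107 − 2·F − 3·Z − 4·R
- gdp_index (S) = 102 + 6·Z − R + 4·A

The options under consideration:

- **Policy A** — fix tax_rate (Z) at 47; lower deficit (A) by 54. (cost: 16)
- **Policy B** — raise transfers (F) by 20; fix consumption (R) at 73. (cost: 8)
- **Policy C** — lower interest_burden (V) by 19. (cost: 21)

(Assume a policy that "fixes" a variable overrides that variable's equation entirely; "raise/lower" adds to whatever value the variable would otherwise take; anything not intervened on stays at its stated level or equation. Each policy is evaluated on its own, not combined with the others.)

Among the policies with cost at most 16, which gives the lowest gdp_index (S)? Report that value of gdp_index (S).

Policy A (Z := 47, A − 54):
  F = 96
  Z = 47
  V = 20
  R = 32 + 5·96 − 6·47 + 20 = 250
  A = 107 − 2·96 − 3·47 − 4·250 (−54 from intervention) = -1280
  S = 102 + 6·47 − 250 + 4·(-1280) = -4986
Policy B (F + 20, R := 73):
  F = 96 + 20 = 116
  Z = 113
  V = 20
  R = 73
  A = 107 − 2·116 − 3·113 − 4·73 = -756
  S = 102 + 6·113 − 73 + 4·(-756) = -2317
Comparing — Policy A: S=-4986, Policy B: S=-2317. Lowest is -4986 (Policy A).

-4986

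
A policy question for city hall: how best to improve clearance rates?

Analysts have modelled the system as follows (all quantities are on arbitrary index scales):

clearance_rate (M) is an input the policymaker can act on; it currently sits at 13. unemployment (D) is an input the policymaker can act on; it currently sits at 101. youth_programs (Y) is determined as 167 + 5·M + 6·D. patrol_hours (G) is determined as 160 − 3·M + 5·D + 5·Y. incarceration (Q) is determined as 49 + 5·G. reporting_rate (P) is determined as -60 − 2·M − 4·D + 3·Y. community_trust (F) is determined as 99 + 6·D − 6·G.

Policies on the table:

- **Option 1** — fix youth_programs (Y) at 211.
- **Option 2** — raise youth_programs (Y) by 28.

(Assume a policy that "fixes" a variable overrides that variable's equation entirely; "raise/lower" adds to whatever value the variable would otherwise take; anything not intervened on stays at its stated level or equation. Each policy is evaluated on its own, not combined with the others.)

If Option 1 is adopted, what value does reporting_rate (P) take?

143

Option 1 (Y := 211):
  M = 13
  D = 101
  Y = 211
  P = -60 − 2·13 − 4·101 + 3·211 = 143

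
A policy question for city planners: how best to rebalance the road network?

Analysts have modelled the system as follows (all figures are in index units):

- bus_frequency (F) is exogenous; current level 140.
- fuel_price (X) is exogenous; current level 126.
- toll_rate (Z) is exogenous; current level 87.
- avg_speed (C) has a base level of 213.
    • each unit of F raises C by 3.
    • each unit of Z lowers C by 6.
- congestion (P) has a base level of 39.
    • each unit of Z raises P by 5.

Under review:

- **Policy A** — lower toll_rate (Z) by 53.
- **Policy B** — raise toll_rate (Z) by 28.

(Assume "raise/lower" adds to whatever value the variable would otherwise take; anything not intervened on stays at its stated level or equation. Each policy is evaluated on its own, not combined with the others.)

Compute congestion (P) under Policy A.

209

Policy A (Z − 53):
  Z = 87 − 53 = 34
  P = 39 + 5·34 = 209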